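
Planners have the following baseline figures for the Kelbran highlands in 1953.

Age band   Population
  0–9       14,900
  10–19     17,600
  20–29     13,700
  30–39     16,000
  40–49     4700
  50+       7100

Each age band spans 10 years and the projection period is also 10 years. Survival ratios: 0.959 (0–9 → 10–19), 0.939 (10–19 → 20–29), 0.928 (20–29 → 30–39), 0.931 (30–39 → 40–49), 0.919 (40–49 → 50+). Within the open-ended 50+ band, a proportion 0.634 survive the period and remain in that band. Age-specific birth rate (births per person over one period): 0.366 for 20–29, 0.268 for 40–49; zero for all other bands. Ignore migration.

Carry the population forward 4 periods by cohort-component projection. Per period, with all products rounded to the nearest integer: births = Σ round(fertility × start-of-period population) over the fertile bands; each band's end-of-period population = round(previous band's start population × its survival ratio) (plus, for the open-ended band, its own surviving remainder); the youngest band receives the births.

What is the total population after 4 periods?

Call the bands 1 to 6, youngest first.
After projecting period 1:
Births: 13700 × 0.366 = 5014  |  4700 × 0.268 = 1260 → 6274
Band 2: 14900 × 0.959 = 14289
Band 3: 17600 × 0.939 = 16526
Band 4: 13700 × 0.928 = 12714
Band 5: 16000 × 0.931 = 14896
Band 6: 4700 × 0.919 + 7100 × 0.634 = 4319 + 4501 = 8820
Giving 6274 / 14289 / 16526 / 12714 / 14896 / 8820.
After projecting period 2:
Births: 16526 × 0.366 = 6049  |  14896 × 0.268 = 3992 → 10041
Band 2: 6274 × 0.959 = 6017
Band 3: 14289 × 0.939 = 13417
Band 4: 16526 × 0.928 = 15336
Band 5: 12714 × 0.931 = 11837
Band 6: 14896 × 0.919 + 8820 × 0.634 = 13689 + 5592 = 19281
Giving 10041 / 6017 / 13417 / 15336 / 11837 / 19281.
After projecting period 3:
Births: 13417 × 0.366 = 4911  |  11837 × 0.268 = 3172 → 8083
Band 2: 10041 × 0.959 = 9629
Band 3: 6017 × 0.939 = 5650
Band 4: 13417 × 0.928 = 12451
Band 5: 15336 × 0.931 = 14278
Band 6: 11837 × 0.919 + 19281 × 0.634 = 10878 + 12224 = 23102
Giving 8083 / 9629 / 5650 / 12451 / 14278 / 23102.
After projecting period 4:
Births: 5650 × 0.366 = 2068  |  14278 × 0.268 = 3827 → 5895
Band 2: 8083 × 0.959 = 7752
Band 3: 9629 × 0.939 = 9042
Band 4: 5650 × 0.928 = 5243
Band 5: 12451 × 0.931 = 11592
Band 6: 14278 × 0.919 + 23102 × 0.634 = 13121 + 14647 = 27768
Giving 5895 / 7752 / 9042 / 5243 / 11592 / 27768.
Total after period 4: 5895 + 7752 + 9042 + 5243 + 11592 + 27768 = 67292

67292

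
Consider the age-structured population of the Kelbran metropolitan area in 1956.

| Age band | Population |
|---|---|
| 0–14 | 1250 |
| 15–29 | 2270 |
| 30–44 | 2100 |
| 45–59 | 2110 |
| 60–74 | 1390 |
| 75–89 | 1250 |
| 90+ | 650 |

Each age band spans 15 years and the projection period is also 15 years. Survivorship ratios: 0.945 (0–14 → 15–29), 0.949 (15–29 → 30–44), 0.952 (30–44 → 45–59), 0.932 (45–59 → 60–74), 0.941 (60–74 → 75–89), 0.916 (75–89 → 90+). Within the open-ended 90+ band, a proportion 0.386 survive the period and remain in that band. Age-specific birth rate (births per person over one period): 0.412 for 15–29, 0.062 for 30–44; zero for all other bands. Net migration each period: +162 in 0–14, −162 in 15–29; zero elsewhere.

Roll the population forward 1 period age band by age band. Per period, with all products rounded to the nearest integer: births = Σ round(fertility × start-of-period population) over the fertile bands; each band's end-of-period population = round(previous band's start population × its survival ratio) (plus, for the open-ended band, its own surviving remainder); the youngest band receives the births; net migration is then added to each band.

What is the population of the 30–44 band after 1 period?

2154

Numbering the groups 1..7 from youngest to oldest:
Period 1.
Births: 2270 × 0.412 = 935, 2100 × 0.062 = 130 — total 1065
Group 2: 1250 × 0.945 = 1181
Group 3: 2270 × 0.949 = 2154
Group 4: 2100 × 0.952 = 1999
Group 5: 2110 × 0.932 = 1967
Group 6: 1390 × 0.941 = 1308
Group 7: 1250 × 0.916 + 650 × 0.386 = 1145 + 251 = 1396
Net migration: Group 1 + 162 → 1227; Group 2 − 162 → 1019
Population now: 0–14=1227, 15–29=1019, 30–44=2154, 45–59=1999, 60–74=1967, 75–89=1308, 90+=1396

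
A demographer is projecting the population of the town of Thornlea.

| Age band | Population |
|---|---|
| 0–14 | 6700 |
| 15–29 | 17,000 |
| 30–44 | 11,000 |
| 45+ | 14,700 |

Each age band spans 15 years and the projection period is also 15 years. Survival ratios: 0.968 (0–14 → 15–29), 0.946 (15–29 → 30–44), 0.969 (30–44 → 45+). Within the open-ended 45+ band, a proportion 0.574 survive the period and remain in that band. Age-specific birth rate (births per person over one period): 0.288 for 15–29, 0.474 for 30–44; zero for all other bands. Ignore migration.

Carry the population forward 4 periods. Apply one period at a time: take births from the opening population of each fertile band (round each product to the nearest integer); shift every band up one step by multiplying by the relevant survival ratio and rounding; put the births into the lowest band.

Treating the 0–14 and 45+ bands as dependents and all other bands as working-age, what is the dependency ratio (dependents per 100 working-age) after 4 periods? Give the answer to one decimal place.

197.9

Numbering the groups 1..4 from youngest to oldest:
[period 1]
Births: 17000 × 0.288 = 4896  |  11000 × 0.474 = 5214 ⇒ total 10110
Group 2: 6700 × 0.968 = 6486
Group 3: 17000 × 0.946 = 16082
Group 4: 11000 × 0.969 + 14700 × 0.574 = 10659 + 8438 = 19097
End of period: [10110, 6486, 16082, 19097]
[period 2]
Births: 6486 × 0.288 = 1868  |  16082 × 0.474 = 7623 ⇒ total 9491
Group 2: 10110 × 0.968 = 9786
Group 3: 6486 × 0.946 = 6136
Group 4: 16082 × 0.969 + 19097 × 0.574 = 15583 + 10962 = 26545
End of period: [9491, 9786, 6136, 26545]
[period 3]
Births: 9786 × 0.288 = 2818  |  6136 × 0.474 = 2908 ⇒ total 5726
Group 2: 9491 × 0.968 = 9187
Group 3: 9786 × 0.946 = 9258
Group 4: 6136 × 0.969 + 26545 × 0.574 = 5946 + 15237 = 21183
End of period: [5726, 9187, 9258, 21183]
[period 4]
Births: 9187 × 0.288 = 2646  |  9258 × 0.474 = 4388 ⇒ total 7034
Group 2: 5726 × 0.968 = 5543
Group 3: 9187 × 0.946 = 8691
Group 4: 9258 × 0.969 + 21183 × 0.574 = 8971 + 12159 = 21130
End of period: [7034, 5543, 8691, 21130]
Dependents (band 0–14 + band 45+) = 7034 + 21130 = 28164; working-age = 14234; ratio = 28164/14234 × 100 = 197.9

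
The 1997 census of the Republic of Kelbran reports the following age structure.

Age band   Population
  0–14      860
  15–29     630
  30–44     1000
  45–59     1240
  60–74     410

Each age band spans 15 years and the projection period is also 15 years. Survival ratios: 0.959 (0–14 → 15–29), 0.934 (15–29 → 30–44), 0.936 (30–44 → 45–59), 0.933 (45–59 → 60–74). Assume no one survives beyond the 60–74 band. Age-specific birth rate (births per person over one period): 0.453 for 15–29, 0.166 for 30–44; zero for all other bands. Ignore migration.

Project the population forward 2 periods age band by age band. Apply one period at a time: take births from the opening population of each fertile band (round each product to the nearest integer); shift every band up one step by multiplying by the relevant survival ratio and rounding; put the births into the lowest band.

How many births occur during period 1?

[period 1]
Births: 630 × 0.453 = 285 ; 1000 × 0.166 = 166 → 451
15–29: 860 × 0.959 = 825
30–44: 630 × 0.934 = 588
45–59: 1000 × 0.936 = 936
60–74: 1240 × 0.933 = 1157
Giving 451 / 825 / 588 / 936 / 1157.

451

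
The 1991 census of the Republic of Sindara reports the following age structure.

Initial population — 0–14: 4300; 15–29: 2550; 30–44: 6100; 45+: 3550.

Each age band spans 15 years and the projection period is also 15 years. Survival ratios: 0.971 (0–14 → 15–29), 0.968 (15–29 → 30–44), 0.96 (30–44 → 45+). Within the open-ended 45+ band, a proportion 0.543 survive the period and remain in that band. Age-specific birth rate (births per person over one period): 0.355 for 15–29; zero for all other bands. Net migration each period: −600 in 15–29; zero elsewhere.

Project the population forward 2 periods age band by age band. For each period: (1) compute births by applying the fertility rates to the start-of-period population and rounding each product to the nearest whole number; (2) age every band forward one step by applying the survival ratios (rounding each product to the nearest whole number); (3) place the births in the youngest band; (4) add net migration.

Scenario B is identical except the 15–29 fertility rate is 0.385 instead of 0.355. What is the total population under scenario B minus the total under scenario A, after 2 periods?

182

— Period 1 —
Births: 2550 * 0.355 = 905
15–29: 4300 * 0.971 = 4175
30–44: 2550 * 0.968 = 2468
45+: 6100 * 0.96 + 3550 * 0.543 = 5856 + 1928 = 7784
Net migration: 15–29 − 600 → 3575
→ [905, 3575, 2468, 7784]
— Period 2 —
Births: 3575 * 0.355 = 1269
15–29: 905 * 0.971 = 879
30–44: 3575 * 0.968 = 3461
45+: 2468 * 0.96 + 7784 * 0.543 = 2369 + 4227 = 6596
Net migration: 15–29 − 600 → 279
→ [1269, 279, 3461, 6596]
Scenario A total after 2 periods: 11605
Scenario B projection —
— Period 1 —
Births: 2550 * 0.385 = 982
15–29: 4300 * 0.971 = 4175
30–44: 2550 * 0.968 = 2468
45+: 6100 * 0.96 + 3550 * 0.543 = 5856 + 1928 = 7784
Net migration: 15–29 − 600 → 3575
→ [982, 3575, 2468, 7784]
— Period 2 —
Births: 3575 * 0.385 = 1376
15–29: 982 * 0.971 = 954
30–44: 3575 * 0.968 = 3461
45+: 2468 * 0.96 + 7784 * 0.543 = 2369 + 4227 = 6596
Net migration: 15–29 − 600 → 354
→ [1376, 354, 3461, 6596]
Scenario B total after 2 periods: 11787
Difference B − A = 11787 − 11605 = 182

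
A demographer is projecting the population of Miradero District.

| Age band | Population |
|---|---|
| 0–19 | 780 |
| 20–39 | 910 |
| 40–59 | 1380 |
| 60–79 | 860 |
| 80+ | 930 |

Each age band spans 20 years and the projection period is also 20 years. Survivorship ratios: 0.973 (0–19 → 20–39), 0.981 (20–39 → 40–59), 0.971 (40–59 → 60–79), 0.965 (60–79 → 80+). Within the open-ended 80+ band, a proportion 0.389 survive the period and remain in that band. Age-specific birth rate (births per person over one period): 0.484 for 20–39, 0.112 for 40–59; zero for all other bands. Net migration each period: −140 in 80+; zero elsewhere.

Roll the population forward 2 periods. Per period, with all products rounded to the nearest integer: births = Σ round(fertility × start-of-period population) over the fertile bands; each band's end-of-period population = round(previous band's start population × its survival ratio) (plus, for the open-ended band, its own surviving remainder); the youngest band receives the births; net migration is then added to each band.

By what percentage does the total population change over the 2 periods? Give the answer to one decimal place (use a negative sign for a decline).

-13.2

Call the bands 1 to 5, youngest first.
— Period 1 —
Births: 910 * 0.484 = 440 ; 1380 * 0.112 = 155 ⇒ total 595
Band 2: 780 * 0.973 = 759
Band 3: 910 * 0.981 = 893
Band 4: 1380 * 0.971 = 1340
Band 5: 860 * 0.965 + 930 * 0.389 = 830 + 362 = 1192
Net migration: Band 5 − 140 → 1052
Giving 595 / 759 / 893 / 1340 / 1052.
— Period 2 —
Births: 759 * 0.484 = 367 ; 893 * 0.112 = 100 ⇒ total 467
Band 2: 595 * 0.973 = 579
Band 3: 759 * 0.981 = 745
Band 4: 893 * 0.971 = 867
Band 5: 1340 * 0.965 + 1052 * 0.389 = 1293 + 409 = 1702
Net migration: Band 5 − 140 → 1562
Giving 467 / 579 / 745 / 867 / 1562.
Total: 4860 → 4220; change = -640; percentage change = -13.2%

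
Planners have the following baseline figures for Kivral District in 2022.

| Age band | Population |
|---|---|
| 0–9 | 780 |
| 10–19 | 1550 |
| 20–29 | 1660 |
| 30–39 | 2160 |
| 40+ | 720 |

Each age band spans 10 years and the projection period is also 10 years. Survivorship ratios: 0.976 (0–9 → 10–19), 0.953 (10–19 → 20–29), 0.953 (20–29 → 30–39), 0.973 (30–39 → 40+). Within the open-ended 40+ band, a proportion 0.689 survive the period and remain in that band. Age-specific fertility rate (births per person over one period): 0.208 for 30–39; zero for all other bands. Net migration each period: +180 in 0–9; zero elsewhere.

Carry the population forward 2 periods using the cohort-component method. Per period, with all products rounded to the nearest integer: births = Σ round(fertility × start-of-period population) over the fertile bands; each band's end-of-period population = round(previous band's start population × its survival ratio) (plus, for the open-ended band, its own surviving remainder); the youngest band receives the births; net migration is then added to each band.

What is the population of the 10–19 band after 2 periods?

Numbering the groups 1..5 from youngest to oldest:
— Period 1 —
Births: 2160 × 0.208 = 449
Group 2: 780 × 0.976 = 761
Group 3: 1550 × 0.953 = 1477
Group 4: 1660 × 0.953 = 1582
Group 5: 2160 × 0.973 + 720 × 0.689 = 2102 + 496 = 2598
Net migration: Group 1 + 180 → 629
End of period: [629, 761, 1477, 1582, 2598]
— Period 2 —
Births: 1582 × 0.208 = 329
Group 2: 629 × 0.976 = 614
Group 3: 761 × 0.953 = 725
Group 4: 1477 × 0.953 = 1408
Group 5: 1582 × 0.973 + 2598 × 0.689 = 1539 + 1790 = 3329
Net migration: Group 1 + 180 → 509
End of period: [509, 614, 725, 1408, 3329]

614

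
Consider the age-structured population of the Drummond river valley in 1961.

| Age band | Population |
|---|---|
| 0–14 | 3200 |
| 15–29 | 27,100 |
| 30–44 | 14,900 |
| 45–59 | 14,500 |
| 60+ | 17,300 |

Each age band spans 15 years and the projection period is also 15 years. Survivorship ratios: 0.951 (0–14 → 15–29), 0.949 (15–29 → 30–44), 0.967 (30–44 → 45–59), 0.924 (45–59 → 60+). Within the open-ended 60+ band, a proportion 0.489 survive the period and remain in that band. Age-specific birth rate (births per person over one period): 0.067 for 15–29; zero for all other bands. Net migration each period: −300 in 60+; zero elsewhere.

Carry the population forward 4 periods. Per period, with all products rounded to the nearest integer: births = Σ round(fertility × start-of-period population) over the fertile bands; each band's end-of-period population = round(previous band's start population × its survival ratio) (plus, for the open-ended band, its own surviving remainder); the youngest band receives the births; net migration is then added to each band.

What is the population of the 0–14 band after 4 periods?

Period 1.
Births: 27100 × 0.067 = 1816
15–29: 3200 × 0.951 = 3043
30–44: 27100 × 0.949 = 25718
45–59: 14900 × 0.967 = 14408
60+: 14500 × 0.924 + 17300 × 0.489 = 13398 + 8460 = 21858
Net migration: 60+ − 300 → 21558
Population now: 0–14=1816, 15–29=3043, 30–44=25718, 45–59=14408, 60+=21558
Period 2.
Births: 3043 × 0.067 = 204
15–29: 1816 × 0.951 = 1727
30–44: 3043 × 0.949 = 2888
45–59: 25718 × 0.967 = 24869
60+: 14408 × 0.924 + 21558 × 0.489 = 13313 + 10542 = 23855
Net migration: 60+ − 300 → 23555
Population now: 0–14=204, 15–29=1727, 30–44=2888, 45–59=24869, 60+=23555
Period 3.
Births: 1727 × 0.067 = 116
15–29: 204 × 0.951 = 194
30–44: 1727 × 0.949 = 1639
45–59: 2888 × 0.967 = 2793
60+: 24869 × 0.924 + 23555 × 0.489 = 22979 + 11518 = 34497
Net migration: 60+ − 300 → 34197
Population now: 0–14=116, 15–29=194, 30–44=1639, 45–59=2793, 60+=34197
Period 4.
Births: 194 × 0.067 = 13
15–29: 116 × 0.951 = 110
30–44: 194 × 0.949 = 184
45–59: 1639 × 0.967 = 1585
60+: 2793 × 0.924 + 34197 × 0.489 = 2581 + 16722 = 19303
Net migration: 60+ − 300 → 19003
Population now: 0–14=13, 15–29=110, 30–44=184, 45–59=1585, 60+=19003

13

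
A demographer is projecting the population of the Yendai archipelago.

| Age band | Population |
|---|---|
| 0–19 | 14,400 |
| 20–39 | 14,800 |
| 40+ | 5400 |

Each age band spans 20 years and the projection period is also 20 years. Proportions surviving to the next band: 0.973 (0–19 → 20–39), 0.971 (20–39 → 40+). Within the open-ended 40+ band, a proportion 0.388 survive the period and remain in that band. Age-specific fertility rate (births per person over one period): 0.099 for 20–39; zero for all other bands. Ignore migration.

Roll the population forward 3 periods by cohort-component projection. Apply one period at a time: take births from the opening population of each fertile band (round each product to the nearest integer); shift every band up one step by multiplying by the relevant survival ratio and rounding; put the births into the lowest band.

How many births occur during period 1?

1465

Let group 1 be 0–19 through group 3 = 40+.
[period 1]
Births: 14800 * 0.099 = 1465
Group 2: 14400 * 0.973 = 14011
Group 3: 14800 * 0.971 + 5400 * 0.388 = 14371 + 2095 = 16466
End of period: [1465, 14011, 16466]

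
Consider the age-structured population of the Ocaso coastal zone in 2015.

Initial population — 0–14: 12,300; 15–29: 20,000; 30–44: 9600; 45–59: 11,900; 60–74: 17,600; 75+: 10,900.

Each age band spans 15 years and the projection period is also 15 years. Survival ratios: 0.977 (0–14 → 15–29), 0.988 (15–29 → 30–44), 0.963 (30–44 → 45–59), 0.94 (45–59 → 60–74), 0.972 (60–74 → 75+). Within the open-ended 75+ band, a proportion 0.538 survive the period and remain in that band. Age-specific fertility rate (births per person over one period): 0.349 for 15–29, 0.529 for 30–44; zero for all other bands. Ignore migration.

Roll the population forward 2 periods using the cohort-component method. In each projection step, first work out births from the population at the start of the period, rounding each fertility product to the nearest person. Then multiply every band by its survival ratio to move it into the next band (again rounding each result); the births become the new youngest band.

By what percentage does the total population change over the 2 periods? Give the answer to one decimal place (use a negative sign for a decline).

— Period 1 —
Births: 20000 * 0.349 = 6980, 9600 * 0.529 = 5078 — total 12058
15–29: 12300 * 0.977 = 12017
30–44: 20000 * 0.988 = 19760
45–59: 9600 * 0.963 = 9245
60–74: 11900 * 0.94 = 11186
75+: 17600 * 0.972 + 10900 * 0.538 = 17107 + 5864 = 22971
→ [12058, 12017, 19760, 9245, 11186, 22971]
— Period 2 —
Births: 12017 * 0.349 = 4194, 19760 * 0.529 = 10453 — total 14647
15–29: 12058 * 0.977 = 11781
30–44: 12017 * 0.988 = 11873
45–59: 19760 * 0.963 = 19029
60–74: 9245 * 0.94 = 8690
75+: 11186 * 0.972 + 22971 * 0.538 = 10873 + 12358 = 23231
→ [14647, 11781, 11873, 19029, 8690, 23231]
Total: 82300 → 89251; change = 6951; percentage change = 8.4%

8.4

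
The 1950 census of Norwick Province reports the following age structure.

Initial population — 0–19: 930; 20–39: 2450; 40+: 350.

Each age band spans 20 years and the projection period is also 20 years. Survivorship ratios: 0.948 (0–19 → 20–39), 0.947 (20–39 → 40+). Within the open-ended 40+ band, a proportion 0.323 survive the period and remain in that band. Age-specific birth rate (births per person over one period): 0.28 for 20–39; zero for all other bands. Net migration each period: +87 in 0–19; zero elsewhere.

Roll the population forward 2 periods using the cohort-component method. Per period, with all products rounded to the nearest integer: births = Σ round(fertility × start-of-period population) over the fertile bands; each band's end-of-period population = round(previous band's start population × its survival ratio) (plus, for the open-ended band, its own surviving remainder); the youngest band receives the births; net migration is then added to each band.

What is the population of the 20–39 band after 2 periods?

733

After projecting period 1:
Births: 2450 * 0.28 = 686
20–39: 930 * 0.948 = 882
40+: 2450 * 0.947 + 350 * 0.323 = 2320 + 113 = 2433
Net migration: 0–19 + 87 → 773
Giving 773 / 882 / 2433.
After projecting period 2:
Births: 882 * 0.28 = 247
20–39: 773 * 0.948 = 733
40+: 882 * 0.947 + 2433 * 0.323 = 835 + 786 = 1621
Net migration: 0–19 + 87 → 334
Giving 334 / 733 / 1621.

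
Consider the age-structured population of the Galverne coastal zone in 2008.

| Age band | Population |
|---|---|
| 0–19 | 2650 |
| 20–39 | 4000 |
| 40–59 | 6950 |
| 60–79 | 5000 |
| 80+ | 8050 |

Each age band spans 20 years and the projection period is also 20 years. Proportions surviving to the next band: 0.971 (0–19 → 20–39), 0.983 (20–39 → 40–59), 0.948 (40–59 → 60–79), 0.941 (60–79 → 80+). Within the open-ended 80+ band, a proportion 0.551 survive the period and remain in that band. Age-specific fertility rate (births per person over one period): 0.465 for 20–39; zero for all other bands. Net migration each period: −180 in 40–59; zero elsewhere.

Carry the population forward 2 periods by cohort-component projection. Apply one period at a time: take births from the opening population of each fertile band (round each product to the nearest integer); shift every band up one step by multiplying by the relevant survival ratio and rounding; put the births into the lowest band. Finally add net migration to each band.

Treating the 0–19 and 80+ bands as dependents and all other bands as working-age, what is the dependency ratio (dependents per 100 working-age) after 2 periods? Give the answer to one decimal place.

Numbering the groups 1..5 from youngest to oldest:
After projecting period 1:
Births: 4000 × 0.465 = 1860
Group 2: 2650 × 0.971 = 2573
Group 3: 4000 × 0.983 = 3932
Group 4: 6950 × 0.948 = 6589
Group 5: 5000 × 0.941 + 8050 × 0.551 = 4705 + 4436 = 9141
Net migration: Group 3 − 180 → 3752
Population now: 0–19=1860, 20–39=2573, 40–59=3752, 60–79=6589, 80+=9141
After projecting period 2:
Births: 2573 × 0.465 = 1196
Group 2: 1860 × 0.971 = 1806
Group 3: 2573 × 0.983 = 2529
Group 4: 3752 × 0.948 = 3557
Group 5: 6589 × 0.941 + 9141 × 0.551 = 6200 + 5037 = 11237
Net migration: Group 3 − 180 → 2349
Population now: 0–19=1196, 20–39=1806, 40–59=2349, 60–79=3557, 80+=11237
Dependents (band 0–19 + band 80+) = 1196 + 11237 = 12433; working-age = 7712; ratio = 12433/7712 × 100 = 161.2

161.2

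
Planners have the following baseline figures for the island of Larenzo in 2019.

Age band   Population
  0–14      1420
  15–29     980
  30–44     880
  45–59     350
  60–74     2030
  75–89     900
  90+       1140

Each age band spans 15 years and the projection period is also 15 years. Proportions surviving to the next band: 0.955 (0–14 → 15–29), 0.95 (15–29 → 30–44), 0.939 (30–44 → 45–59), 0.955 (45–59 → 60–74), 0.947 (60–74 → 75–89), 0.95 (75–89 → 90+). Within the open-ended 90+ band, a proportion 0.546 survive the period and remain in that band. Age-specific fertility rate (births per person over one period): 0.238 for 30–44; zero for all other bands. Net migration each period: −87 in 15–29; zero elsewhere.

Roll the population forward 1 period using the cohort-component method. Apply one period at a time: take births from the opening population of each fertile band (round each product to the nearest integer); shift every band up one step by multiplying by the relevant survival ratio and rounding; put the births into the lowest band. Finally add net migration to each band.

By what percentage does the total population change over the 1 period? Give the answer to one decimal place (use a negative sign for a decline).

-9.5

— Period 1 —
Births: 880 × 0.238 = 209
15–29: 1420 × 0.955 = 1356
30–44: 980 × 0.95 = 931
45–59: 880 × 0.939 = 826
60–74: 350 × 0.955 = 334
75–89: 2030 × 0.947 = 1922
90+: 900 × 0.95 + 1140 × 0.546 = 855 + 622 = 1477
Net migration: 15–29 − 87 → 1269
→ [209, 1269, 931, 826, 334, 1922, 1477]
Total: 7700 → 6968; change = -732; percentage change = -9.5%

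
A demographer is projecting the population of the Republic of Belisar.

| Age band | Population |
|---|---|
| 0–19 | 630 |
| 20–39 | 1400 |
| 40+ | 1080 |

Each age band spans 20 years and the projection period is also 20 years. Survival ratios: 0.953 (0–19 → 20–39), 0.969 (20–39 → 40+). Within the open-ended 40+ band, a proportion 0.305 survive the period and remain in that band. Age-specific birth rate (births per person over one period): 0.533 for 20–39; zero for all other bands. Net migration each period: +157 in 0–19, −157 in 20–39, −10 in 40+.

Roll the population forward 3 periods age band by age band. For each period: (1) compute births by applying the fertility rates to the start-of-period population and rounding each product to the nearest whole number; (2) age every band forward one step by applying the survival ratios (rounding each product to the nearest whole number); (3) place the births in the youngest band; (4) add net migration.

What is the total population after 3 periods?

1706

After projecting period 1:
Births: 1400 * 0.533 = 746
20–39: 630 * 0.953 = 600
40+: 1400 * 0.969 + 1080 * 0.305 = 1357 + 329 = 1686
Net migration: 0–19 + 157 → 903; 20–39 − 157 → 443; 40+ − 10 → 1676
End of period: [903, 443, 1676]
After projecting period 2:
Births: 443 * 0.533 = 236
20–39: 903 * 0.953 = 861
40+: 443 * 0.969 + 1676 * 0.305 = 429 + 511 = 940
Net migration: 0–19 + 157 → 393; 20–39 − 157 → 704; 40+ − 10 → 930
End of period: [393, 704, 930]
After projecting period 3:
Births: 704 * 0.533 = 375
20–39: 393 * 0.953 = 375
40+: 704 * 0.969 + 930 * 0.305 = 682 + 284 = 966
Net migration: 0–19 + 157 → 532; 20–39 − 157 → 218; 40+ − 10 → 956
End of period: [532, 218, 956]
Total after period 3: 532 + 218 + 956 = 1706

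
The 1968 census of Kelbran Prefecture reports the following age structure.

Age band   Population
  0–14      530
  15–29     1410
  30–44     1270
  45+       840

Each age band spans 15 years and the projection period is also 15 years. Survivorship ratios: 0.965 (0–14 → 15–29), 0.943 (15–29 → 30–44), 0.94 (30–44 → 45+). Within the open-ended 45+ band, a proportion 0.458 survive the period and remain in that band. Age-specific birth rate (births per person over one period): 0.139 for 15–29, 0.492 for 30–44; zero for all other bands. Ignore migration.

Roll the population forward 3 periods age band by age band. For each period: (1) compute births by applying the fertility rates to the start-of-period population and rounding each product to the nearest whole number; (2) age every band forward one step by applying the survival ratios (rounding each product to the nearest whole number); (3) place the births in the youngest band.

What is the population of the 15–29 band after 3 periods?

Numbering the groups 1..4 from youngest to oldest:
[period 1]
Births: 1410 × 0.139 = 196  |  1270 × 0.492 = 625 — total 821
Group 2: 530 × 0.965 = 511
Group 3: 1410 × 0.943 = 1330
Group 4: 1270 × 0.94 + 840 × 0.458 = 1194 + 385 = 1579
→ [821, 511, 1330, 1579]
[period 2]
Births: 511 × 0.139 = 71  |  1330 × 0.492 = 654 — total 725
Group 2: 821 × 0.965 = 792
Group 3: 511 × 0.943 = 482
Group 4: 1330 × 0.94 + 1579 × 0.458 = 1250 + 723 = 1973
→ [725, 792, 482, 1973]
[period 3]
Births: 792 × 0.139 = 110  |  482 × 0.492 = 237 — total 347
Group 2: 725 × 0.965 = 700
Group 3: 792 × 0.943 = 747
Group 4: 482 × 0.94 + 1973 × 0.458 = 453 + 904 = 1357
→ [347, 700, 747, 1357]

700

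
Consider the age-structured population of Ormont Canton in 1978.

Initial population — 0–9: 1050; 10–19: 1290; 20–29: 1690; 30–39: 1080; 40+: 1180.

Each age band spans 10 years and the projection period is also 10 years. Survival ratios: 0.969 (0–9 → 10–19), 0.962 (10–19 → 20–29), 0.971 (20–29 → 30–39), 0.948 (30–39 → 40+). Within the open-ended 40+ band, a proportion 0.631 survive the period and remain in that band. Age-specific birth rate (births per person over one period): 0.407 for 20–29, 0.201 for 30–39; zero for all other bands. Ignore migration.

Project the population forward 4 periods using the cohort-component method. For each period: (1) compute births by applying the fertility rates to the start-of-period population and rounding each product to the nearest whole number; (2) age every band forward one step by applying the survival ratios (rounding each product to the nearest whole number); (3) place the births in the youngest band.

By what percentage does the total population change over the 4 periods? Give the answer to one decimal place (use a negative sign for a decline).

— Period 1 —
Births: 1690 × 0.407 = 688  |  1080 × 0.201 = 217 ⇒ total 905
10–19: 1050 × 0.969 = 1017
20–29: 1290 × 0.962 = 1241
30–39: 1690 × 0.971 = 1641
40+: 1080 × 0.948 + 1180 × 0.631 = 1024 + 745 = 1769
→ [905, 1017, 1241, 1641, 1769]
— Period 2 —
Births: 1241 × 0.407 = 505  |  1641 × 0.201 = 330 ⇒ total 835
10–19: 905 × 0.969 = 877
20–29: 1017 × 0.962 = 978
30–39: 1241 × 0.971 = 1205
40+: 1641 × 0.948 + 1769 × 0.631 = 1556 + 1116 = 2672
→ [835, 877, 978, 1205, 2672]
— Period 3 —
Births: 978 × 0.407 = 398  |  1205 × 0.201 = 242 ⇒ total 640
10–19: 835 × 0.969 = 809
20–29: 877 × 0.962 = 844
30–39: 978 × 0.971 = 950
40+: 1205 × 0.948 + 2672 × 0.631 = 1142 + 1686 = 2828
→ [640, 809, 844, 950, 2828]
— Period 4 —
Births: 844 × 0.407 = 344  |  950 × 0.201 = 191 ⇒ total 535
10–19: 640 × 0.969 = 620
20–29: 809 × 0.962 = 778
30–39: 844 × 0.971 = 820
40+: 950 × 0.948 + 2828 × 0.631 = 901 + 1784 = 2685
→ [535, 620, 778, 820, 2685]
Total: 6290 → 5438; change = -852; percentage change = -13.5%

-13.5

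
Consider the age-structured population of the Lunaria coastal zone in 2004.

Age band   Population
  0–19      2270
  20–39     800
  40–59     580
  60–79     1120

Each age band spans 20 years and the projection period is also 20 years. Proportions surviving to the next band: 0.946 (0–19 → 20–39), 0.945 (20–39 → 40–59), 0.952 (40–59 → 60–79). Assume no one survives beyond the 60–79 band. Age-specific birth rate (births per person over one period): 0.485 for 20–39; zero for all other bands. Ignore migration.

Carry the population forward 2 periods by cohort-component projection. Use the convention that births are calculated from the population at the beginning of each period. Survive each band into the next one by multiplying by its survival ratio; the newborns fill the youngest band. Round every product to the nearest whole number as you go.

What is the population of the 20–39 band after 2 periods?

Period 1.
Births: 800 * 0.485 = 388
20–39: 2270 * 0.946 = 2147
40–59: 800 * 0.945 = 756
60–79: 580 * 0.952 = 552
Giving 388 / 2147 / 756 / 552.
Period 2.
Births: 2147 * 0.485 = 1041
20–39: 388 * 0.946 = 367
40–59: 2147 * 0.945 = 2029
60–79: 756 * 0.952 = 720
Giving 1041 / 367 / 2029 / 720.

367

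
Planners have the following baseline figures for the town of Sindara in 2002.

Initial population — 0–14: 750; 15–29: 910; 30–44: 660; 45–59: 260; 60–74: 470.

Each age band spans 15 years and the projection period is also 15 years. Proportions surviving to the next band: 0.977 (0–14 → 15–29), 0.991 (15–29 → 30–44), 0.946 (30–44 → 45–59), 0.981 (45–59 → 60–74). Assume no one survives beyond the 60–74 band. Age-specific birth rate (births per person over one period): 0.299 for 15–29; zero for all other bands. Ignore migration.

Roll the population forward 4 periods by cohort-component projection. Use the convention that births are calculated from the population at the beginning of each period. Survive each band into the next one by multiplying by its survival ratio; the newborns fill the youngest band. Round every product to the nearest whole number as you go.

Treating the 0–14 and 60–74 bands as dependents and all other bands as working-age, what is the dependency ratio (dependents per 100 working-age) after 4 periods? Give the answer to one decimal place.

136.7

Numbering the bands 1..5 from youngest to oldest:
[period 1]
Births: 910 × 0.299 = 272
Band 2: 750 × 0.977 = 733
Band 3: 910 × 0.991 = 902
Band 4: 660 × 0.946 = 624
Band 5: 260 × 0.981 = 255
→ [272, 733, 902, 624, 255]
[period 2]
Births: 733 × 0.299 = 219
Band 2: 272 × 0.977 = 266
Band 3: 733 × 0.991 = 726
Band 4: 902 × 0.946 = 853
Band 5: 624 × 0.981 = 612
→ [219, 266, 726, 853, 612]
[period 3]
Births: 266 × 0.299 = 80
Band 2: 219 × 0.977 = 214
Band 3: 266 × 0.991 = 264
Band 4: 726 × 0.946 = 687
Band 5: 853 × 0.981 = 837
→ [80, 214, 264, 687, 837]
[period 4]
Births: 214 × 0.299 = 64
Band 2: 80 × 0.977 = 78
Band 3: 214 × 0.991 = 212
Band 4: 264 × 0.946 = 250
Band 5: 687 × 0.981 = 674
→ [64, 78, 212, 250, 674]
Dependents (band 0–14 + band 60–74) = 64 + 674 = 738; working-age = 540; ratio = 738/540 × 100 = 136.7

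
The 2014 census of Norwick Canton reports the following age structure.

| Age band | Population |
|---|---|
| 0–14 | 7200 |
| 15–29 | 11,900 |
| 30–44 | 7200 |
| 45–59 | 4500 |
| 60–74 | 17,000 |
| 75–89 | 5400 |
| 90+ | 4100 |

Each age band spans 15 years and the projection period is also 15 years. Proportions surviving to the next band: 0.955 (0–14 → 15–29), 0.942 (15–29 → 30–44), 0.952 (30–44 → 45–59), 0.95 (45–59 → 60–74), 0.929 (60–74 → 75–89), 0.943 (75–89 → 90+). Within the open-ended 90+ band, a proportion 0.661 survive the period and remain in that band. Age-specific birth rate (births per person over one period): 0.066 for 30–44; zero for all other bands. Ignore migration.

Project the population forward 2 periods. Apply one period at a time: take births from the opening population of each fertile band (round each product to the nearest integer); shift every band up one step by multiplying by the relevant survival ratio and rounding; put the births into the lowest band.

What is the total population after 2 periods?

— Period 1 —
Births: 7200 × 0.066 = 475
15–29: 7200 × 0.955 = 6876
30–44: 11900 × 0.942 = 11210
45–59: 7200 × 0.952 = 6854
60–74: 4500 × 0.95 = 4275
75–89: 17000 × 0.929 = 15793
90+: 5400 × 0.943 + 4100 × 0.661 = 5092 + 2710 = 7802
End of period: [475, 6876, 11210, 6854, 4275, 15793, 7802]
— Period 2 —
Births: 11210 × 0.066 = 740
15–29: 475 × 0.955 = 454
30–44: 6876 × 0.942 = 6477
45–59: 11210 × 0.952 = 10672
60–74: 6854 × 0.95 = 6511
75–89: 4275 × 0.929 = 3971
90+: 15793 × 0.943 + 7802 × 0.661 = 14893 + 5157 = 20050
End of period: [740, 454, 6477, 10672, 6511, 3971, 20050]
Total after period 2: 740 + 454 + 6477 + 10672 + 6511 + 3971 + 20050 = 48875

48875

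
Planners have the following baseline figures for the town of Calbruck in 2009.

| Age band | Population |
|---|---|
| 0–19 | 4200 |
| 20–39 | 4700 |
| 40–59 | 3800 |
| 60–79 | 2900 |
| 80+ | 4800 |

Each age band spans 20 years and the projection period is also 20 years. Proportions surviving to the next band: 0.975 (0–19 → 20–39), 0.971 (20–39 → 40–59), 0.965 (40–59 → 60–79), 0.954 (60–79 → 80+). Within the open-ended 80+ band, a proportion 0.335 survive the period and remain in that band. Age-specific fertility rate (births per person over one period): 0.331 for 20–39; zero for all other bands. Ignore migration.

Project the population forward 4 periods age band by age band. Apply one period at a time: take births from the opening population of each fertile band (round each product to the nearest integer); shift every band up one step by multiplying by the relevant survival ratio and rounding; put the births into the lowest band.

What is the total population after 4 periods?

9254

— Period 1 —
Births: 4700 * 0.331 = 1556
20–39: 4200 * 0.975 = 4095
40–59: 4700 * 0.971 = 4564
60–79: 3800 * 0.965 = 3667
80+: 2900 * 0.954 + 4800 * 0.335 = 2767 + 1608 = 4375
Population now: 0–19=1556, 20–39=4095, 40–59=4564, 60–79=3667, 80+=4375
— Period 2 —
Births: 4095 * 0.331 = 1355
20–39: 1556 * 0.975 = 1517
40–59: 4095 * 0.971 = 3976
60–79: 4564 * 0.965 = 4404
80+: 3667 * 0.954 + 4375 * 0.335 = 3498 + 1466 = 4964
Population now: 0–19=1355, 20–39=1517, 40–59=3976, 60–79=4404, 80+=4964
— Period 3 —
Births: 1517 * 0.331 = 502
20–39: 1355 * 0.975 = 1321
40–59: 1517 * 0.971 = 1473
60–79: 3976 * 0.965 = 3837
80+: 4404 * 0.954 + 4964 * 0.335 = 4201 + 1663 = 5864
Population now: 0–19=502, 20–39=1321, 40–59=1473, 60–79=3837, 80+=5864
— Period 4 —
Births: 1321 * 0.331 = 437
20–39: 502 * 0.975 = 489
40–59: 1321 * 0.971 = 1283
60–79: 1473 * 0.965 = 1421
80+: 3837 * 0.954 + 5864 * 0.335 = 3660 + 1964 = 5624
Population now: 0–19=437, 20–39=489, 40–59=1283, 60–79=1421, 80+=5624
Total after period 4: 437 + 489 + 1283 + 1421 + 5624 = 9254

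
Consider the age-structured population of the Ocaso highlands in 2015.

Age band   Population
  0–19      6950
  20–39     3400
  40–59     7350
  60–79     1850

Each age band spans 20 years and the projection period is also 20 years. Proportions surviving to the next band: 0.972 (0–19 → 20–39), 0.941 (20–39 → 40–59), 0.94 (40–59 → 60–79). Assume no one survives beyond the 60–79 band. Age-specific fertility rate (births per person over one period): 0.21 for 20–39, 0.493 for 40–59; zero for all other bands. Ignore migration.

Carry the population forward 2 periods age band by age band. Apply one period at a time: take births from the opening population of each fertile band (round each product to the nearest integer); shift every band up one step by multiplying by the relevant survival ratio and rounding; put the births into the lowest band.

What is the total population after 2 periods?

After projecting period 1:
Births: 3400 × 0.21 = 714, 7350 × 0.493 = 3624 → total 4338
20–39: 6950 × 0.972 = 6755
40–59: 3400 × 0.941 = 3199
60–79: 7350 × 0.94 = 6909
Giving 4338 / 6755 / 3199 / 6909.
After projecting period 2:
Births: 6755 × 0.21 = 1419, 3199 × 0.493 = 1577 → total 2996
20–39: 4338 × 0.972 = 4217
40–59: 6755 × 0.941 = 6356
60–79: 3199 × 0.94 = 3007
Giving 2996 / 4217 / 6356 / 3007.
Total after period 2: 2996 + 4217 + 6356 + 3007 = 16576

16576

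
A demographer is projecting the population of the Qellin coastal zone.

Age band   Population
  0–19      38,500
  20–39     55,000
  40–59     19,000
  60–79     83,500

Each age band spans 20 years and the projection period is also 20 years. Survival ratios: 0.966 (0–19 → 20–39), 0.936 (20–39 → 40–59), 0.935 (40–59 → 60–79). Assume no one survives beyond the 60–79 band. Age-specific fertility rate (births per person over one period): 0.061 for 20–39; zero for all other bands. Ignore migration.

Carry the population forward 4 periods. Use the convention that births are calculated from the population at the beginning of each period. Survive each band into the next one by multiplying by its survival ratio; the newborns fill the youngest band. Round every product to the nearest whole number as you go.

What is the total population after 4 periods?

5214

Let band 1 be 0–19 through band 4 = 60–79.
Period 1:
Births: 55000 * 0.061 = 3355
Band 2: 38500 * 0.966 = 37191
Band 3: 55000 * 0.936 = 51480
Band 4: 19000 * 0.935 = 17765
Giving 3355 / 37191 / 51480 / 17765.
Period 2:
Births: 37191 * 0.061 = 2269
Band 2: 3355 * 0.966 = 3241
Band 3: 37191 * 0.936 = 34811
Band 4: 51480 * 0.935 = 48134
Giving 2269 / 3241 / 34811 / 48134.
Period 3:
Births: 3241 * 0.061 = 198
Band 2: 2269 * 0.966 = 2192
Band 3: 3241 * 0.936 = 3034
Band 4: 34811 * 0.935 = 32548
Giving 198 / 2192 / 3034 / 32548.
Period 4:
Births: 2192 * 0.061 = 134
Band 2: 198 * 0.966 = 191
Band 3: 2192 * 0.936 = 2052
Band 4: 3034 * 0.935 = 2837
Giving 134 / 191 / 2052 / 2837.
Total after period 4: 134 + 191 + 2052 + 2837 = 5214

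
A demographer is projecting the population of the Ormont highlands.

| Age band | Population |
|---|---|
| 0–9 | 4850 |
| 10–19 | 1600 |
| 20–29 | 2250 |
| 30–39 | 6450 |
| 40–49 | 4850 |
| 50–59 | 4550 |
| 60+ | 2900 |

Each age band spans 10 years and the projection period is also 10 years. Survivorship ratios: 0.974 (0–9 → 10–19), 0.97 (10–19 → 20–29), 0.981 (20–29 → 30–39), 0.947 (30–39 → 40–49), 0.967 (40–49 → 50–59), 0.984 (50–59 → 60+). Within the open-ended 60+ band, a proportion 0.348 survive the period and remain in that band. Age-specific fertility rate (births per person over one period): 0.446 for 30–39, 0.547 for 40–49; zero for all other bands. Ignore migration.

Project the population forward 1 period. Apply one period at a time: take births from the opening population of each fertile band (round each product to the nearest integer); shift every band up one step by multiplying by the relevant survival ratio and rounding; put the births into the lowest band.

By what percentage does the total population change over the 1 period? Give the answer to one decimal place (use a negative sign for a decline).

10.4

[period 1]
Births: 6450 * 0.446 = 2877 ; 4850 * 0.547 = 2653 → total 5530
10–19: 4850 * 0.974 = 4724
20–29: 1600 * 0.97 = 1552
30–39: 2250 * 0.981 = 2207
40–49: 6450 * 0.947 = 6108
50–59: 4850 * 0.967 = 4690
60+: 4550 * 0.984 + 2900 * 0.348 = 4477 + 1009 = 5486
Giving 5530 / 4724 / 1552 / 2207 / 6108 / 4690 / 5486.
Total: 27450 → 30297; change = 2847; percentage change = 10.4%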